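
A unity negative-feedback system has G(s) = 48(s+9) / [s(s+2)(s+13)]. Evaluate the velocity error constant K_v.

One free integrator in G(s): this is a type 1 system.
K_v = lim_{s→0} s·G(s) = 48·9 / (2·13) = 216/13.

216/13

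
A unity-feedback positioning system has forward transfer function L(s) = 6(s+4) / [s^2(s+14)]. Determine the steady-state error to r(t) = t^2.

System type = 2 (two poles at s=0).
K_a = lim_{s→0} s^2·L(s) = 6·4 / (14) = 12/7.
r(t) = t^2 gives R(s) = 2/s^3.
e_ss = 2/K_a = 2/(12/7) = 7/6.

7/6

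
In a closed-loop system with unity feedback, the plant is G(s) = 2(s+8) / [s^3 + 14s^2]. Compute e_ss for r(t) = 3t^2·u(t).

5.25

Factoring s^2 from the denominator leaves a polynomial with constant term 14, so the system is type 2.
K_a = lim_{s→0} s^2·G(s) = 2·8 / 14 = 8/7.
r(t) = 3t^2 gives R(s) = 6/s^3.
e_ss = 6/K_a = 6/(8/7) = 5.25.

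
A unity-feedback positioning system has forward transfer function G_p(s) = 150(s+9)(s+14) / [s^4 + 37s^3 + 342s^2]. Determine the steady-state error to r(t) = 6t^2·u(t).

Lowest-order denominator term is 342s^2, so the open loop has 2 poles at the origin → type 2 system.
K_a = lim_{s→0} s^2·G_p(s) = 150·9·14 / 342 = 1050/19.
r(t) = 6t^2 gives R(s) = 12/s^3.
e_ss = 12/K_a = 12/(1050/19) = 38/175.

38/175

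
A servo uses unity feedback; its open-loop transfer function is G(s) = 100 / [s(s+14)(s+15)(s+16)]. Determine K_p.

K_p = lim_{s→0} G(s); with 1 pole at the origin the limit diverges, so K_p = ∞.

infinity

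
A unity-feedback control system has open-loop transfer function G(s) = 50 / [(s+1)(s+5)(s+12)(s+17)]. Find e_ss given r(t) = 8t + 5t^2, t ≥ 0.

No free integrators in G(s): this is a type 0 system. Taking each input component in turn:
  • 8t: a type-0 system cannot track it, e_ss → ∞.
  • 5t^2: a type-0 system cannot track it, e_ss → ∞.
The unbounded component dominates.

infinity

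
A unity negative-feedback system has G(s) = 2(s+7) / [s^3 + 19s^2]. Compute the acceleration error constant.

14/19

Lowest-order denominator term is 19s^2, so the open loop has 2 poles at the origin → type 2 system.
K_a = lim_{s→0} s^2·G(s) = 2·7 / 19 = 14/19.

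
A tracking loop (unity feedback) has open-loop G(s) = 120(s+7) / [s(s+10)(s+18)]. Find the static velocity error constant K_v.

One free integrator in G(s): this is a type 1 system.
K_v = lim_{s→0} s·G(s) = 120·7 / (10·18) = 14/3.

14/3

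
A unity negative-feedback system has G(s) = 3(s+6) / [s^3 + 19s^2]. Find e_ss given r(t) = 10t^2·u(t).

The denominator has no term below 19s^2 — 2 poles at s=0, type 2.
K_a = lim_{s→0} s^2·G(s) = 3·6 / 19 = 18/19.
r(t) = 10t^2 gives R(s) = 20/s^3.
e_ss = 20/K_a = 20/(18/19) = 190/9.

190/9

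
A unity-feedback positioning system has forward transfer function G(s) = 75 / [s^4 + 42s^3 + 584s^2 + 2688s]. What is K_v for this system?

Lowest-order denominator term is 2688s, so the open loop has 1 pole at the origin → type 1 system.
K_v = lim_{s→0} s·G(s) = 75 / 2688 = 25/896.

25/896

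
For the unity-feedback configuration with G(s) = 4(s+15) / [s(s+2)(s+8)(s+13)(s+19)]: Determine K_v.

15/988

The open loop has one pole at the origin → type 1 system.
K_v = lim_{s→0} s·G(s) = 4·15 / (2·8·13·19) = 15/988.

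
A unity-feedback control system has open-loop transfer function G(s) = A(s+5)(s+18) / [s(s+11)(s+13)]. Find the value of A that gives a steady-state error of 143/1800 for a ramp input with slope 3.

60

The open loop has one pole at the origin → type 1 system.
K_v = lim_{s→0} s·G(s) = A·5·18 / (11·13) = (90/143)·A.
e_ss = 3/K_v = 143/1800 ⇒ K_v = 5400/143 ⇒ A = (5400/143)/(90/143) = 60.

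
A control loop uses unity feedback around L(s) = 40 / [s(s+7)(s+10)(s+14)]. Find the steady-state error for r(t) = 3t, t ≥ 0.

73.5

L(s) has one factor of s in the denominator, so the system is type 1.
K_v = lim_{s→0} s·L(s) = 40 / (7·10·14) = 2/49.
e_ss = 3/K_v = 3/(2/49) = 73.5.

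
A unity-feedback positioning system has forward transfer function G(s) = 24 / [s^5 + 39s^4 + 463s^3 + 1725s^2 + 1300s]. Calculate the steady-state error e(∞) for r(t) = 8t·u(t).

Factoring s from the denominator leaves a polynomial with constant term 1300, so the system is type 1.
K_v = lim_{s→0} s·G(s) = 24 / 1300 = 6/325.
e_ss = 8/K_v = 8/(6/325) = 1300/3.

1300/3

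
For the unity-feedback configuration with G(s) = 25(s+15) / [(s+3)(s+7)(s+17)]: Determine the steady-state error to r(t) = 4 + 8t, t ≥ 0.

No free integrators in G(s): this is a type 0 system. Taking each input component in turn:
  • 4: e_ss = 4/(1+K_p) with K_p=125/119 → 119/61.
  • 8t: a type-0 system cannot track it, e_ss → ∞.
The unbounded component dominates.

infinity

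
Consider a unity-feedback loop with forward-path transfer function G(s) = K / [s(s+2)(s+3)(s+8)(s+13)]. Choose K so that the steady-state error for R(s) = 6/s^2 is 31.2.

One free integrator in G(s): this is a type 1 system.
K_v = lim_{s→0} s·G(s) = K / (2·3·8·13) = (1/624)·K.
e_ss = 6/K_v = 31.2 ⇒ K_v = 5/26 ⇒ K = (5/26)/(1/624) = 120.

120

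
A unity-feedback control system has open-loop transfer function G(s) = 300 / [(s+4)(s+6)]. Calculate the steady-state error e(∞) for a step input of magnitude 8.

The open loop has no poles at the origin → type 0 system.
K_p = lim_{s→0} G(s) = 300 / (4·6) = 12.5.
e_ss = 8/(1 + K_p) = 8/13.5 = 16/27.

16/27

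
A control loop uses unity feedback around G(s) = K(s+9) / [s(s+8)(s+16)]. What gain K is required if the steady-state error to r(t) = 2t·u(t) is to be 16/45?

80

The open loop has one pole at the origin → type 1 system.
K_v = lim_{s→0} s·G(s) = K·9 / (8·16) = (9/128)·K.
e_ss = 2/K_v = 16/45 ⇒ K_v = 5.625 ⇒ K = 5.625/(9/128) = 80.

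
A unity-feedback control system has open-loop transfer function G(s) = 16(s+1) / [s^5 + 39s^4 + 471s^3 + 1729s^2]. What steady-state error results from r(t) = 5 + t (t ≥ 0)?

0

Lowest-order denominator term is 1729s^2, so the open loop has 2 poles at the origin → type 2 system. Treating each term separately:
  • 5: tracked with zero error.
  • t: tracked with zero error.
Total e_ss = 0.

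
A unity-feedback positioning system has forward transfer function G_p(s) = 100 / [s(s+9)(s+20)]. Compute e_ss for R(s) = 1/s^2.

System type = 1 (one pole at s=0).
K_v = lim_{s→0} s·G_p(s) = 100 / (9·20) = 5/9.
e_ss = 1/K_v = 1/(5/9) = 1.8.

1.8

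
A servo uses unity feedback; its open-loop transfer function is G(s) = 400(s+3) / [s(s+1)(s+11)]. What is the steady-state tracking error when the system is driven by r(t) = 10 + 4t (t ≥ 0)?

11/300

System type = 1 (one pole at s=0). Treating each term separately:
  • 10: tracked with zero error.
  • 4t: e_ss = 4/K_v with K_v=1200/11 → 11/300.
Total e_ss = 11/300.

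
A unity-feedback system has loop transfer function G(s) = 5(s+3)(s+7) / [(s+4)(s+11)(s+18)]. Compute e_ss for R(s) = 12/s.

3168/299

G(s) has no factors of s in the denominator, so the system is type 0.
K_p = lim_{s→0} G(s) = 5·3·7 / (4·11·18) = 35/264.
e_ss = 12/(1 + K_p) = 12/(299/264) = 3168/299.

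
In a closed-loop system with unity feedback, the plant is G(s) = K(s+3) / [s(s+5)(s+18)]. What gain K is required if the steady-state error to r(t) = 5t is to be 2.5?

One free integrator in G(s): this is a type 1 system.
K_v = lim_{s→0} s·G(s) = K·3 / (5·18) = (1/30)·K.
e_ss = 5/K_v = 2.5 ⇒ K_v = 2 ⇒ K = 2/(1/30) = 60.

60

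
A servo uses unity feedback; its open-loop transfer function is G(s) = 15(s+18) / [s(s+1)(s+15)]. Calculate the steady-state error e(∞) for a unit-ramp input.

G(s) has one factor of s in the denominator, so the system is type 1.
K_v = lim_{s→0} s·G(s) = 15·18 / (1·15) = 18.
e_ss = 1/K_v = 1/18.

1/18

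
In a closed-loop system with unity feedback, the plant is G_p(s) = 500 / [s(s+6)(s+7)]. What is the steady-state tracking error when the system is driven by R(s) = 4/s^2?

G_p(s) has one factor of s in the denominator, so the system is type 1.
K_v = lim_{s→0} s·G_p(s) = 500 / (6·7) = 250/21.
e_ss = 4/K_v = 4/(250/21) = 0.336.

0.336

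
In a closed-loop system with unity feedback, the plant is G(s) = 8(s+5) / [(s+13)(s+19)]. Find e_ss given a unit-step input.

The open loop has no poles at the origin → type 0 system.
K_p = lim_{s→0} G(s) = 8·5 / (13·19) = 40/247.
e_ss = 1/(1 + K_p) = 1/(287/247) = 247/287.

247/287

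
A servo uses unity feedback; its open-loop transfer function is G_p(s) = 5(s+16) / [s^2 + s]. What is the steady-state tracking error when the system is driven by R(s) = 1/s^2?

0.0125

The denominator has no term below s — 1 pole at s=0, type 1.
K_v = lim_{s→0} s·G_p(s) = 5·16 / 1 = 80.
e_ss = 1/K_v = 1/80 = 0.0125.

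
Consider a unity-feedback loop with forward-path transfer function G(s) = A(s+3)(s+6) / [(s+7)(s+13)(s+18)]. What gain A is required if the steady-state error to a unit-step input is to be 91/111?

No free integrators in G(s): this is a type 0 system.
K_p = lim_{s→0} G(s) = A·3·6 / (7·13·18) = (1/91)·A.
e_ss = 1/(1 + K_p) = 91/111 ⇒ 1 + (1/91)·A = 111/91 ⇒ A = 20.

20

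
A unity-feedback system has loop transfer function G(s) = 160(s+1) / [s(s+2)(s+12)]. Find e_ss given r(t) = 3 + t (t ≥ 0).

The open loop has one pole at the origin → type 1 system. Taking each input component in turn:
  • 3: tracked with zero error.
  • t: e_ss = 1/K_v with K_v=20/3 → 0.15.
Total e_ss = 0.15.

0.15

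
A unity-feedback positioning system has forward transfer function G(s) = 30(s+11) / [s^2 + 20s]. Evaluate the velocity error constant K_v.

16.5

Factoring s from the denominator leaves a polynomial with constant term 20, so the system is type 1.
K_v = lim_{s→0} s·G(s) = 30·11 / 20 = 16.5.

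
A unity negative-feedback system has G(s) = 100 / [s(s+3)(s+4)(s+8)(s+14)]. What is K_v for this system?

The open loop has one pole at the origin → type 1 system.
K_v = lim_{s→0} s·G(s) = 100 / (3·4·8·14) = 25/336.

25/336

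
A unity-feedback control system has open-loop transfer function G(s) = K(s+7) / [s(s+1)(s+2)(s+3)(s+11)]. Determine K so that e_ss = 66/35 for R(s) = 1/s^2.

5

G(s) has one factor of s in the denominator, so the system is type 1.
K_v = lim_{s→0} s·G(s) = K·7 / (1·2·3·11) = (7/66)·K.
e_ss = 1/K_v = 66/35 ⇒ K_v = 35/66 ⇒ K = (35/66)/(7/66) = 5.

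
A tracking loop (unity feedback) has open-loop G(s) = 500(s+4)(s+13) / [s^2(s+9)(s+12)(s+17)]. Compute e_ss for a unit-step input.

System type = 2 (two poles at s=0).
K_p = ∞ for a type-2 system; e_ss to a step is zero.

0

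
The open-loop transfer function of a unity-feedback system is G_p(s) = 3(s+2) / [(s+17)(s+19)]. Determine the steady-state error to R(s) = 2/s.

646/329

The open loop has no poles at the origin → type 0 system.
K_p = lim_{s→0} G_p(s) = 3·2 / (17·19) = 6/323.
e_ss = 2/(1 + K_p) = 2/(329/323) = 646/329.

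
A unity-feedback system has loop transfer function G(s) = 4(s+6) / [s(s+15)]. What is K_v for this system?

1.6

System type = 1 (one pole at s=0).
K_v = lim_{s→0} s·G(s) = 4·6 / (15) = 1.6.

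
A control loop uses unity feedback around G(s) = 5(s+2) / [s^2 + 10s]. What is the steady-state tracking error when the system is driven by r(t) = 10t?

The denominator has no term below 10s — 1 pole at s=0, type 1.
K_v = lim_{s→0} s·G(s) = 5·2 / 10 = 1.
e_ss = 10/K_v = 10/1 = 10.

10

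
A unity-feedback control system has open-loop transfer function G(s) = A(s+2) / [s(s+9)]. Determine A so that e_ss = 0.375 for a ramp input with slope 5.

60

One free integrator in G(s): this is a type 1 system.
K_v = lim_{s→0} s·G(s) = A·2 / (9) = (2/9)·A.
e_ss = 5/K_v = 0.375 ⇒ K_v = 40/3 ⇒ A = (40/3)/(2/9) = 60.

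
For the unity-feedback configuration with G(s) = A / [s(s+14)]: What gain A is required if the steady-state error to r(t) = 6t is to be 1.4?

G(s) has one factor of s in the denominator, so the system is type 1.
K_v = lim_{s→0} s·G(s) = A / (14) = (1/14)·A.
e_ss = 6/K_v = 1.4 ⇒ K_v = 30/7 ⇒ A = (30/7)/(1/14) = 60.

60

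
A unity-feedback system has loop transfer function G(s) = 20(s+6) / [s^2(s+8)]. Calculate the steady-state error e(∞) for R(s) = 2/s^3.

2/15

System type = 2 (two poles at s=0).
K_a = lim_{s→0} s^2·G(s) = 20·6 / (8) = 15.
r(t) = t^2 gives R(s) = 2/s^3.
e_ss = 2/K_a = 2/15.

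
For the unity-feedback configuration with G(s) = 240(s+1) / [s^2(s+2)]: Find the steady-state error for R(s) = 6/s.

0

G(s) has two factors of s in the denominator, so the system is type 2.
A type-2 system has K_p = ∞, so it tracks a step input with zero steady-state error.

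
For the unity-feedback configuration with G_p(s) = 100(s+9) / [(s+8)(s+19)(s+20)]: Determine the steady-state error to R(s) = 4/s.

System type = 0 (no poles at s=0).
K_p = lim_{s→0} G_p(s) = 100·9 / (8·19·20) = 45/152.
e_ss = 4/(1 + K_p) = 4/(197/152) = 608/197.

608/197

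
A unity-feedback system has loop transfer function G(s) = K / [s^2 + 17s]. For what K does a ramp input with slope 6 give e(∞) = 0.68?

150

Lowest-order denominator term is 17s, so the open loop has 1 pole at the origin → type 1 system.
K_v = lim_{s→0} s·G(s) = K / 17 = (1/17)·K.
e_ss = 6/K_v = 0.68 ⇒ K_v = 150/17 ⇒ K = (150/17)/(1/17) = 150.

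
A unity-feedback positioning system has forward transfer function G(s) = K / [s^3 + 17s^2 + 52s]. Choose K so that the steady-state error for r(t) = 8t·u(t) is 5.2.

The denominator has no term below 52s — 1 pole at s=0, type 1.
K_v = lim_{s→0} s·G(s) = K / 52 = (1/52)·K.
e_ss = 8/K_v = 5.2 ⇒ K_v = 20/13 ⇒ K = (20/13)/(1/52) = 80.

80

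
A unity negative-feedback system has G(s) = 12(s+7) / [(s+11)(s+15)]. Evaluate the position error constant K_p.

The open loop has no poles at the origin → type 0 system.
K_p = lim_{s→0} G(s) = 12·7 / (11·15) = 28/55.

28/55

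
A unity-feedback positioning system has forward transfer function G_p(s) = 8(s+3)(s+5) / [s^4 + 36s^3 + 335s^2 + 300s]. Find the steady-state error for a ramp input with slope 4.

10

Factoring s from the denominator leaves a polynomial with constant term 300, so the system is type 1.
K_v = lim_{s→0} s·G_p(s) = 8·3·5 / 300 = 0.4.
e_ss = 4/K_v = 4/0.4 = 10.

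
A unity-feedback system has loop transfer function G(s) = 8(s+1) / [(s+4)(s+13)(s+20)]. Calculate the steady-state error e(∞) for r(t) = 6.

System type = 0 (no poles at s=0).
K_p = lim_{s→0} G(s) = 8·1 / (4·13·20) = 1/130.
e_ss = 6/(1 + K_p) = 6/(131/130) = 780/131.

780/131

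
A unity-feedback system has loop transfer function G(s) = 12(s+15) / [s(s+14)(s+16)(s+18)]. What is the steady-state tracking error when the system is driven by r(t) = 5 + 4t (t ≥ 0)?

One free integrator in G(s): this is a type 1 system. Taking each input component in turn:
  • 5: tracked with zero error.
  • 4t: e_ss = 4/K_v with K_v=5/112 → 89.6.
Total e_ss = 89.6.

89.6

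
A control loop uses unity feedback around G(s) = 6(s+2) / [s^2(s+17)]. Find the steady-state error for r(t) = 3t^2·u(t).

System type = 2 (two poles at s=0).
K_a = lim_{s→0} s^2·G(s) = 6·2 / (17) = 12/17.
r(t) = 3t^2 gives R(s) = 6/s^3.
e_ss = 6/K_a = 6/(12/17) = 8.5.

8.5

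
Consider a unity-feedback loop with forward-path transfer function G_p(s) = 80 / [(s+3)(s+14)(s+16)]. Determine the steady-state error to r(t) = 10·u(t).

The open loop has no poles at the origin → type 0 system.
K_p = lim_{s→0} G_p(s) = 80 / (3·14·16) = 5/42.
e_ss = 10/(1 + K_p) = 10/(47/42) = 420/47.

420/47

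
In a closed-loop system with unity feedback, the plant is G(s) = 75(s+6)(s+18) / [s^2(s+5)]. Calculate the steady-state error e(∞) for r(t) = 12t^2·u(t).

2/135

Two free integrators in G(s): this is a type 2 system.
K_a = lim_{s→0} s^2·G(s) = 75·6·18 / (5) = 1620.
r(t) = 12t^2 gives R(s) = 24/s^3.
e_ss = 24/K_a = 24/1620 = 2/135.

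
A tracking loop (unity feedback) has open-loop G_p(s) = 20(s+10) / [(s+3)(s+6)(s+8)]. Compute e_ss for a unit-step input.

System type = 0 (no poles at s=0).
K_p = lim_{s→0} G_p(s) = 20·10 / (3·6·8) = 25/18.
e_ss = 1/(1 + K_p) = 1/(43/18) = 18/43.

18/43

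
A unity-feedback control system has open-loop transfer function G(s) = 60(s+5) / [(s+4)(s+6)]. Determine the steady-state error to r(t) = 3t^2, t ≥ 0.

The open loop has no poles at the origin → type 0 system.
For a type-0 system K_a = 0, so e_ss to a parabolic input is unbounded.

infinity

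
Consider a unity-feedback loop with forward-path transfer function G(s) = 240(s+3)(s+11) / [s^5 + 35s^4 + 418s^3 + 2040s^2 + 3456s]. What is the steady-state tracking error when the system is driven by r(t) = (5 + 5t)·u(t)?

The denominator has no term below 3456s — 1 pole at s=0, type 1. Treating each term separately:
  • 5: tracked with zero error.
  • 5t: e_ss = 5/K_v with K_v=55/24 → 24/11.
Total e_ss = 24/11.

24/11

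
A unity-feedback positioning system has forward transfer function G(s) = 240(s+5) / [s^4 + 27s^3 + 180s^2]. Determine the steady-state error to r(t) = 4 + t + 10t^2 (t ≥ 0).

The denominator has no term below 180s^2 — 2 poles at s=0, type 2. Treating each term separately:
  • 4: tracked with zero error.
  • t: tracked with zero error.
  • 10t^2: e_ss = 20/K_a with K_a=20/3 → 3.
Total e_ss = 3.

3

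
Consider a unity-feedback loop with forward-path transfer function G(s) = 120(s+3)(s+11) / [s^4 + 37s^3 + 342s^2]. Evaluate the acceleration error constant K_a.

220/19

Lowest-order denominator term is 342s^2, so the open loop has 2 poles at the origin → type 2 system.
K_a = lim_{s→0} s^2·G(s) = 120·3·11 / 342 = 220/19.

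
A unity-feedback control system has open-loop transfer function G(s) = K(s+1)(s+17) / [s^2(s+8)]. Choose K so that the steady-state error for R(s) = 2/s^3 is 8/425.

G(s) has two factors of s in the denominator, so the system is type 2.
K_a = lim_{s→0} s^2·G(s) = K·1·17 / (8) = 2.125·K.
e_ss = 2/K_a = 8/425 ⇒ K_a = 106.25 ⇒ K = 106.25/2.125 = 50.

50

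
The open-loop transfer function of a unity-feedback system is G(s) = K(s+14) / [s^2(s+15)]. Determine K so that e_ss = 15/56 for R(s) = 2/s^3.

8

System type = 2 (two poles at s=0).
K_a = lim_{s→0} s^2·G(s) = K·14 / (15) = (14/15)·K.
e_ss = 2/K_a = 15/56 ⇒ K_a = 112/15 ⇒ K = (112/15)/(14/15) = 8.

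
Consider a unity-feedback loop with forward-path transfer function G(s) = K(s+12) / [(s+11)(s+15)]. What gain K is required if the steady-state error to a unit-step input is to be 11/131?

System type = 0 (no poles at s=0).
K_p = lim_{s→0} G(s) = K·12 / (11·15) = (4/55)·K.
e_ss = 1/(1 + K_p) = 11/131 ⇒ 1 + (4/55)·K = 131/11 ⇒ K = 150.

150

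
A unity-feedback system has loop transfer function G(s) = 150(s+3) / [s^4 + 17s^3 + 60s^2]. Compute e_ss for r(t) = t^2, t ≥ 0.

4/15

The denominator has no term below 60s^2 — 2 poles at s=0, type 2.
K_a = lim_{s→0} s^2·G(s) = 150·3 / 60 = 7.5.
r(t) = t^2 gives R(s) = 2/s^3.
e_ss = 2/K_a = 2/7.5 = 4/15.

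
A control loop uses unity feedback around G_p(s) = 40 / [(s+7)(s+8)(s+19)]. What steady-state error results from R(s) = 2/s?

133/69

The open loop has no poles at the origin → type 0 system.
K_p = lim_{s→0} G_p(s) = 40 / (7·8·19) = 5/133.
e_ss = 2/(1 + K_p) = 2/(138/133) = 133/69.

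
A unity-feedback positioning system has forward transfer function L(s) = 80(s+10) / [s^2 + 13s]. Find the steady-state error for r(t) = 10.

Lowest-order denominator term is 13s, so the open loop has 1 pole at the origin → type 1 system.
A type-1 system has K_p = ∞, so it tracks a step input with zero steady-state error.

0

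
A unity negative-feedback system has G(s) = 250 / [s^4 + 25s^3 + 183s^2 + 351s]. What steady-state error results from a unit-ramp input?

Lowest-order denominator term is 351s, so the open loop has 1 pole at the origin → type 1 system.
K_v = lim_{s→0} s·G(s) = 250 / 351 = 250/351.
e_ss = 1/K_v = 1/(250/351) = 1.404.

1.404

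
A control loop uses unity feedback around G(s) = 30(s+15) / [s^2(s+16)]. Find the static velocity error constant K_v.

K_v = lim_{s→0} s·G(s); with 2 poles at the origin the limit diverges, so K_v = ∞.

infinity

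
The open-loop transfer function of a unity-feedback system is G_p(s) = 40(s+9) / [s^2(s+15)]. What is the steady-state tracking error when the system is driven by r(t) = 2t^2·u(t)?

G_p(s) has two factors of s in the denominator, so the system is type 2.
K_a = lim_{s→0} s^2·G_p(s) = 40·9 / (15) = 24.
r(t) = 2t^2 gives R(s) = 4/s^3.
e_ss = 4/K_a = 4/24 = 1/6.

1/6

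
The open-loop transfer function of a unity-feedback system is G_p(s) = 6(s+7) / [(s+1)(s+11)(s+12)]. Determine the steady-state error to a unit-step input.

22/29

G_p(s) has no factors of s in the denominator, so the system is type 0.
K_p = lim_{s→0} G_p(s) = 6·7 / (1·11·12) = 7/22.
e_ss = 1/(1 + K_p) = 1/(29/22) = 22/29.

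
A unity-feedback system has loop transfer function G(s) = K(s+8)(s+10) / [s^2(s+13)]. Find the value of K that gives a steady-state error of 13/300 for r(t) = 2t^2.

System type = 2 (two poles at s=0).
K_a = lim_{s→0} s^2·G(s) = K·8·10 / (13) = (80/13)·K.
e_ss = 4/K_a = 13/300 ⇒ K_a = 1200/13 ⇒ K = (1200/13)/(80/13) = 15.

15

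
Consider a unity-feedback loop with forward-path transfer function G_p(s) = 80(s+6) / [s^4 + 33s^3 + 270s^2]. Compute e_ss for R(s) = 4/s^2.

0

The denominator has no term below 270s^2 — 2 poles at s=0, type 2.
A type-2 system has K_v = ∞, so it tracks a ramp input with zero steady-state error.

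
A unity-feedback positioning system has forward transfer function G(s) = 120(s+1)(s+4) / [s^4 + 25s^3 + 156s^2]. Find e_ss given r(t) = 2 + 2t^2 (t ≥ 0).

1.3

The denominator has no term below 156s^2 — 2 poles at s=0, type 2. Taking each input component in turn:
  • 2: tracked with zero error.
  • 2t^2: e_ss = 4/K_a with K_a=40/13 → 1.3.
Total e_ss = 1.3.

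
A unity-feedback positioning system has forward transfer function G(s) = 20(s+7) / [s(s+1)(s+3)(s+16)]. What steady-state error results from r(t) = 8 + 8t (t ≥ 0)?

System type = 1 (one pole at s=0). Treating each term separately:
  • 8: tracked with zero error.
  • 8t: e_ss = 8/K_v with K_v=35/12 → 96/35.
Total e_ss = 96/35.

96/35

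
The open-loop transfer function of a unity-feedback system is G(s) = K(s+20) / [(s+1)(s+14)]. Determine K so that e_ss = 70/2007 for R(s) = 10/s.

System type = 0 (no poles at s=0).
K_p = lim_{s→0} G(s) = K·20 / (1·14) = (10/7)·K.
e_ss = 10/(1 + K_p) = 70/2007 ⇒ 1 + (10/7)·K = 2007/7 ⇒ K = 200.

200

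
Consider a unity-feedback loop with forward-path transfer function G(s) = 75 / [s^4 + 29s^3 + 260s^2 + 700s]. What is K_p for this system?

infinity

K_p = lim_{s→0} G(s); with 1 pole at the origin the limit diverges, so K_p = ∞.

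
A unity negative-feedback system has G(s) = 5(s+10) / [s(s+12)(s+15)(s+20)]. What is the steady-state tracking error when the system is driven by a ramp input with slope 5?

360

One free integrator in G(s): this is a type 1 system.
K_v = lim_{s→0} s·G(s) = 5·10 / (12·15·20) = 1/72.
e_ss = 5/K_v = 5/(1/72) = 360.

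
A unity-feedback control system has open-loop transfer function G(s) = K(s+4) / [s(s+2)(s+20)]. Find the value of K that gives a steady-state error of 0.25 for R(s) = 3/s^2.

System type = 1 (one pole at s=0).
K_v = lim_{s→0} s·G(s) = K·4 / (2·20) = 0.1·K.
e_ss = 3/K_v = 0.25 ⇒ K_v = 12 ⇒ K = 12/0.1 = 120.

120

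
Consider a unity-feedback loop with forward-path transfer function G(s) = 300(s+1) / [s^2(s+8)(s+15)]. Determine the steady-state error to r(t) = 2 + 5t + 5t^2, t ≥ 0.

Two free integrators in G(s): this is a type 2 system. Treating each term separately:
  • 2: tracked with zero error.
  • 5t: tracked with zero error.
  • 5t^2: e_ss = 10/K_a with K_a=2.5 → 4.
Total e_ss = 4.

4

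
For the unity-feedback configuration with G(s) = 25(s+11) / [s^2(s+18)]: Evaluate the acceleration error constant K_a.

275/18

System type = 2 (two poles at s=0).
K_a = lim_{s→0} s^2·G(s) = 25·11 / (18) = 275/18.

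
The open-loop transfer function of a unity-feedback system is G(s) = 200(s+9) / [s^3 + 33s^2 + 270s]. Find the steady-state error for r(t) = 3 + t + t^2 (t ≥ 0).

The denominator has no term below 270s — 1 pole at s=0, type 1. By superposition:
  • 3: tracked with zero error.
  • t: e_ss = 1/K_v with K_v=20/3 → 0.15.
  • t^2: a type-1 system cannot track it, e_ss → ∞.
The unbounded component dominates.

infinity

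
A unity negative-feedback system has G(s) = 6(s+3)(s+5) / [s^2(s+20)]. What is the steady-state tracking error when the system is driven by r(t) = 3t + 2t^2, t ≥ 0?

8/9

System type = 2 (two poles at s=0). Taking each input component in turn:
  • 3t: tracked with zero error.
  • 2t^2: e_ss = 4/K_a with K_a=4.5 → 8/9.
Total e_ss = 8/9.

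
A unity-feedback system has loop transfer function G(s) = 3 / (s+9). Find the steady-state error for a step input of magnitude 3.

2.25

G(s) has no factors of s in the denominator, so the system is type 0.
K_p = lim_{s→0} G(s) = 3 / (9) = 1/3.
e_ss = 3/(1 + K_p) = 3/(4/3) = 2.25.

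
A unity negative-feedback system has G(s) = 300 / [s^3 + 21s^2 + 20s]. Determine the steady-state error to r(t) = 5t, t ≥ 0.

1/3

Lowest-order denominator term is 20s, so the open loop has 1 pole at the origin → type 1 system.
K_v = lim_{s→0} s·G(s) = 300 / 20 = 15.
e_ss = 5/K_v = 5/15 = 1/3.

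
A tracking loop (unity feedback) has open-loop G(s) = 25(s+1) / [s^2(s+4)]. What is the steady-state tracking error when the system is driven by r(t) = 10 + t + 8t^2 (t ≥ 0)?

2.56

System type = 2 (two poles at s=0). By superposition:
  • 10: tracked with zero error.
  • t: tracked with zero error.
  • 8t^2: e_ss = 16/K_a with K_a=6.25 → 2.56.
Total e_ss = 2.56.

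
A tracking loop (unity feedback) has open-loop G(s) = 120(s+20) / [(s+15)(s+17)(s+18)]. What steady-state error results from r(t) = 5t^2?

infinity

No free integrators in G(s): this is a type 0 system.
K_a = lim_{s→0} s^2·G(s) = 0; the steady-state error to this parabolic input grows without bound.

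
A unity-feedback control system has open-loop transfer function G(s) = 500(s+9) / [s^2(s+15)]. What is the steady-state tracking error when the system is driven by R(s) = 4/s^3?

1/75

Two free integrators in G(s): this is a type 2 system.
K_a = lim_{s→0} s^2·G(s) = 500·9 / (15) = 300.
r(t) = 2t^2 gives R(s) = 4/s^3.
e_ss = 4/K_a = 4/300 = 1/75.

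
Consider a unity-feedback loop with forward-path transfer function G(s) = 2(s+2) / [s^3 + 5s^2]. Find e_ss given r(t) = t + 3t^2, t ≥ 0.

Lowest-order denominator term is 5s^2, so the open loop has 2 poles at the origin → type 2 system. Treating each term separately:
  • t: tracked with zero error.
  • 3t^2: e_ss = 6/K_a with K_a=0.8 → 7.5.
Total e_ss = 7.5.

7.5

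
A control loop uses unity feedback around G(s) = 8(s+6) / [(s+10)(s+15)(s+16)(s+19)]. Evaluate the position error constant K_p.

1/950

The open loop has no poles at the origin → type 0 system.
K_p = lim_{s→0} G(s) = 8·6 / (10·15·16·19) = 1/950.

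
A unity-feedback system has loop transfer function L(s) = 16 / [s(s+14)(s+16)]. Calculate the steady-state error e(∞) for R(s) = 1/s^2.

The open loop has one pole at the origin → type 1 system.
K_v = lim_{s→0} s·L(s) = 16 / (14·16) = 1/14.
e_ss = 1/K_v = 1/(1/14) = 14.

14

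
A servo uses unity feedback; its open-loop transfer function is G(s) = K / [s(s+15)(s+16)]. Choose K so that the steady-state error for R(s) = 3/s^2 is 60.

The open loop has one pole at the origin → type 1 system.
K_v = lim_{s→0} s·G(s) = K / (15·16) = (1/240)·K.
e_ss = 3/K_v = 60 ⇒ K_v = 0.05 ⇒ K = 0.05/(1/240) = 12.

12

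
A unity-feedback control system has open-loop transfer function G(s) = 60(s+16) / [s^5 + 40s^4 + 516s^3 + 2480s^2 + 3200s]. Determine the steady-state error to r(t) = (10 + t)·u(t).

10/3

Lowest-order denominator term is 3200s, so the open loop has 1 pole at the origin → type 1 system. Taking each input component in turn:
  • 10: tracked with zero error.
  • t: e_ss = 1/K_v with K_v=0.3 → 10/3.
Total e_ss = 10/3.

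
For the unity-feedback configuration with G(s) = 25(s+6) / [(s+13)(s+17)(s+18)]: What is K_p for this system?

The open loop has no poles at the origin → type 0 system.
K_p = lim_{s→0} G(s) = 25·6 / (13·17·18) = 25/663.

25/663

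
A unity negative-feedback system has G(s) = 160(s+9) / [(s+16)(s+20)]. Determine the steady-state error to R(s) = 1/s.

2/11

G(s) has no factors of s in the denominator, so the system is type 0.
K_p = lim_{s→0} G(s) = 160·9 / (16·20) = 4.5.
e_ss = 1/(1 + K_p) = 1/5.5 = 2/11.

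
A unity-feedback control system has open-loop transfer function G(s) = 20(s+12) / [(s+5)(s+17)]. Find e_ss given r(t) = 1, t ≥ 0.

17/65

G(s) has no factors of s in the denominator, so the system is type 0.
K_p = lim_{s→0} G(s) = 20·12 / (5·17) = 48/17.
e_ss = 1/(1 + K_p) = 1/(65/17) = 17/65.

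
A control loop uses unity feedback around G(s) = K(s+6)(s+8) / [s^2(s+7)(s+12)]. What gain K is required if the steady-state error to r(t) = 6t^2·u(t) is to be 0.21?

G(s) has two factors of s in the denominator, so the system is type 2.
K_a = lim_{s→0} s^2·G(s) = K·6·8 / (7·12) = (4/7)·K.
e_ss = 12/K_a = 0.21 ⇒ K_a = 400/7 ⇒ K = (400/7)/(4/7) = 100.

100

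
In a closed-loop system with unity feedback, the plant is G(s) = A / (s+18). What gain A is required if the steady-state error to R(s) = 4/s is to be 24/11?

G(s) has no factors of s in the denominator, so the system is type 0.
K_p = lim_{s→0} G(s) = A / (18) = (1/18)·A.
e_ss = 4/(1 + K_p) = 24/11 ⇒ 1 + (1/18)·A = 11/6 ⇒ A = 15.

15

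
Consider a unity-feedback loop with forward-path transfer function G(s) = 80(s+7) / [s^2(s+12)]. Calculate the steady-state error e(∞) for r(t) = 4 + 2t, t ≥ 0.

Two free integrators in G(s): this is a type 2 system. Treating each term separately:
  • 4: tracked with zero error.
  • 2t: tracked with zero error.
Total e_ss = 0.

0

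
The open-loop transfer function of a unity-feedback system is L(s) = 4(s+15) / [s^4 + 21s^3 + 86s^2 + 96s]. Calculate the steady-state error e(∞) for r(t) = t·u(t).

1.6

The denominator has no term below 96s — 1 pole at s=0, type 1.
K_v = lim_{s→0} s·L(s) = 4·15 / 96 = 0.625.
e_ss = 1/K_v = 1/0.625 = 1.6.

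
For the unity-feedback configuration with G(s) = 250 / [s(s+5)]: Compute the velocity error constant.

The open loop has one pole at the origin → type 1 system.
K_v = lim_{s→0} s·G(s) = 250 / (5) = 50.

50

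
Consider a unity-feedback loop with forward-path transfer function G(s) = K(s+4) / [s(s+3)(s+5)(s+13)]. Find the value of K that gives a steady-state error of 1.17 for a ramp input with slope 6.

System type = 1 (one pole at s=0).
K_v = lim_{s→0} s·G(s) = K·4 / (3·5·13) = (4/195)·K.
e_ss = 6/K_v = 1.17 ⇒ K_v = 200/39 ⇒ K = (200/39)/(4/195) = 250.

250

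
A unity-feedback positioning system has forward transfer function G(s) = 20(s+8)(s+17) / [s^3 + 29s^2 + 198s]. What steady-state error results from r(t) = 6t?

297/680

Factoring s from the denominator leaves a polynomial with constant term 198, so the system is type 1.
K_v = lim_{s→0} s·G(s) = 20·8·17 / 198 = 1360/99.
e_ss = 6/K_v = 6/(1360/99) = 297/680.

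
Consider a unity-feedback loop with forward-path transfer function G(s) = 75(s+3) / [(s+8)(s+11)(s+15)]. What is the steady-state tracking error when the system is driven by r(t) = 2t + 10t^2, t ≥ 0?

G(s) has no factors of s in the denominator, so the system is type 0. Treating each term separately:
  • 2t: a type-0 system cannot track it, e_ss → ∞.
  • 10t^2: a type-0 system cannot track it, e_ss → ∞.
The unbounded component dominates.

infinity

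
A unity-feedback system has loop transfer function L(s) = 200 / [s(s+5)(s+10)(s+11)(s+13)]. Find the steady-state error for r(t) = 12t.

System type = 1 (one pole at s=0).
K_v = lim_{s→0} s·L(s) = 200 / (5·10·11·13) = 4/143.
e_ss = 12/K_v = 12/(4/143) = 429.

429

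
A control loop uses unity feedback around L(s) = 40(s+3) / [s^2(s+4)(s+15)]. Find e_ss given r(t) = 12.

0

System type = 2 (two poles at s=0).
K_p = ∞ for a type-2 system; e_ss to a step is zero.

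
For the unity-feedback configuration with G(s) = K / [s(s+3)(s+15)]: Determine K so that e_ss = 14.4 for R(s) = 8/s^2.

25

The open loop has one pole at the origin → type 1 system.
K_v = lim_{s→0} s·G(s) = K / (3·15) = (1/45)·K.
e_ss = 8/K_v = 14.4 ⇒ K_v = 5/9 ⇒ K = (5/9)/(1/45) = 25.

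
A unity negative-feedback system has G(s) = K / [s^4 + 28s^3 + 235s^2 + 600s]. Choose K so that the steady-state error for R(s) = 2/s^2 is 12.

100

Factoring s from the denominator leaves a polynomial with constant term 600, so the system is type 1.
K_v = lim_{s→0} s·G(s) = K / 600 = (1/600)·K.
e_ss = 2/K_v = 12 ⇒ K_v = 1/6 ⇒ K = (1/6)/(1/600) = 100.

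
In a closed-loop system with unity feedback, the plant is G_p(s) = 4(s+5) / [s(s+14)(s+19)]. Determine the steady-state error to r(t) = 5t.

G_p(s) has one factor of s in the denominator, so the system is type 1.
K_v = lim_{s→0} s·G_p(s) = 4·5 / (14·19) = 10/133.
e_ss = 5/K_v = 5/(10/133) = 66.5.

66.5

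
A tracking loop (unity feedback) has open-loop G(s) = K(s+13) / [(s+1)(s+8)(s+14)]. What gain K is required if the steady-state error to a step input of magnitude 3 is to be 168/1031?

150

No free integrators in G(s): this is a type 0 system.
K_p = lim_{s→0} G(s) = K·13 / (1·8·14) = (13/112)·K.
e_ss = 3/(1 + K_p) = 168/1031 ⇒ 1 + (13/112)·K = 1031/56 ⇒ K = 150.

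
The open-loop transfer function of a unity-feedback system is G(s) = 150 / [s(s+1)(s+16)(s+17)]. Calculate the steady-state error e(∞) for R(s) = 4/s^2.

System type = 1 (one pole at s=0).
K_v = lim_{s→0} s·G(s) = 150 / (1·16·17) = 75/136.
e_ss = 4/K_v = 4/(75/136) = 544/75.

544/75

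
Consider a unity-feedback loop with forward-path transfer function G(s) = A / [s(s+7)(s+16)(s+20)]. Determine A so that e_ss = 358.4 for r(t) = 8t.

50

The open loop has one pole at the origin → type 1 system.
K_v = lim_{s→0} s·G(s) = A / (7·16·20) = (1/2240)·A.
e_ss = 8/K_v = 358.4 ⇒ K_v = 5/224 ⇒ A = (5/224)/(1/2240) = 50.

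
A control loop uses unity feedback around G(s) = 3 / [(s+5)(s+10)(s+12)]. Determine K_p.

G(s) has no factors of s in the denominator, so the system is type 0.
K_p = lim_{s→0} G(s) = 3 / (5·10·12) = 0.005.

0.005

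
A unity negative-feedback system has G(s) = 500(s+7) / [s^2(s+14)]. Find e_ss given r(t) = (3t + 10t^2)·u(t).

0.08

Two free integrators in G(s): this is a type 2 system. Treating each term separately:
  • 3t: tracked with zero error.
  • 10t^2: e_ss = 20/K_a with K_a=250 → 0.08.
Total e_ss = 0.08.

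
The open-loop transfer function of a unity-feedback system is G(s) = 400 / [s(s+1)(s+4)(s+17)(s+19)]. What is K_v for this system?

100/323

One free integrator in G(s): this is a type 1 system.
K_v = lim_{s→0} s·G(s) = 400 / (1·4·17·19) = 100/323.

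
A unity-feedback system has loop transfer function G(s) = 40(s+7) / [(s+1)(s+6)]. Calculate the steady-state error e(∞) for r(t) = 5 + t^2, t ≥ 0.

G(s) has no factors of s in the denominator, so the system is type 0. Treating each term separately:
  • 5: e_ss = 5/(1+K_p) with K_p=140/3 → 15/143.
  • t^2: a type-0 system cannot track it, e_ss → ∞.
The unbounded component dominates.

infinity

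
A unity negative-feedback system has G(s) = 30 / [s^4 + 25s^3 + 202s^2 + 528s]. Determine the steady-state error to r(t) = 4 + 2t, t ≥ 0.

Lowest-order denominator term is 528s, so the open loop has 1 pole at the origin → type 1 system. Treating each term separately:
  • 4: tracked with zero error.
  • 2t: e_ss = 2/K_v with K_v=5/88 → 35.2.
Total e_ss = 35.2.

35.2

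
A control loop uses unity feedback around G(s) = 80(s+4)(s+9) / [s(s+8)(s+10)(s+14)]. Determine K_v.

System type = 1 (one pole at s=0).
K_v = lim_{s→0} s·G(s) = 80·4·9 / (8·10·14) = 18/7.

18/7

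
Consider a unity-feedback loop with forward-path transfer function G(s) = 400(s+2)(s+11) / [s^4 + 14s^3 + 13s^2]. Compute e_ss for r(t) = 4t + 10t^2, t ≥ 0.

13/440

Factoring s^2 from the denominator leaves a polynomial with constant term 13, so the system is type 2. Treating each term separately:
  • 4t: tracked with zero error.
  • 10t^2: e_ss = 20/K_a with K_a=8800/13 → 13/440.
Total e_ss = 13/440.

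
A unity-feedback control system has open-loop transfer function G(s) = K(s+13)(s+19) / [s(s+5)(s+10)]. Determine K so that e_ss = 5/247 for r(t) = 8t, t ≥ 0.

80

G(s) has one factor of s in the denominator, so the system is type 1.
K_v = lim_{s→0} s·G(s) = K·13·19 / (5·10) = 4.94·K.
e_ss = 8/K_v = 5/247 ⇒ K_v = 395.2 ⇒ K = 395.2/4.94 = 80.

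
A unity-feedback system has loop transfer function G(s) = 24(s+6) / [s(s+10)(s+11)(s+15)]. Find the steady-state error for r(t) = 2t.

One free integrator in G(s): this is a type 1 system.
K_v = lim_{s→0} s·G(s) = 24·6 / (10·11·15) = 24/275.
e_ss = 2/K_v = 2/(24/275) = 275/12.

275/12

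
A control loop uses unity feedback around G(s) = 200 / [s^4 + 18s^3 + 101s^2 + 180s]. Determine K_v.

The denominator has no term below 180s — 1 pole at s=0, type 1.
K_v = lim_{s→0} s·G(s) = 200 / 180 = 10/9.

10/9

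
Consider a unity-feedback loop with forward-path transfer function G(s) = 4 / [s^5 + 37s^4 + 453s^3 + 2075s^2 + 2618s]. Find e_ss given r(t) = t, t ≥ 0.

The denominator has no term below 2618s — 1 pole at s=0, type 1.
K_v = lim_{s→0} s·G(s) = 4 / 2618 = 2/1309.
e_ss = 1/K_v = 1/(2/1309) = 654.5.

654.5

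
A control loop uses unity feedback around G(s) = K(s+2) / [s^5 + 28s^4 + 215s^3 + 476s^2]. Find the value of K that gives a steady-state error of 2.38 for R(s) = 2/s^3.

Lowest-order denominator term is 476s^2, so the open loop has 2 poles at the origin → type 2 system.
K_a = lim_{s→0} s^2·G(s) = K·2 / 476 = (1/238)·K.
e_ss = 2/K_a = 2.38 ⇒ K_a = 100/119 ⇒ K = (100/119)/(1/238) = 200.

200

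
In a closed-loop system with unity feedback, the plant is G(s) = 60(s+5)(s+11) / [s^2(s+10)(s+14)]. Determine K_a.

G(s) has two factors of s in the denominator, so the system is type 2.
K_a = lim_{s→0} s^2·G(s) = 60·5·11 / (10·14) = 165/7.

165/7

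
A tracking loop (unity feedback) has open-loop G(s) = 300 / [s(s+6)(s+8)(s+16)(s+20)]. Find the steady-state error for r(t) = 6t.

System type = 1 (one pole at s=0).
K_v = lim_{s→0} s·G(s) = 300 / (6·8·16·20) = 5/256.
e_ss = 6/K_v = 6/(5/256) = 307.2.

307.2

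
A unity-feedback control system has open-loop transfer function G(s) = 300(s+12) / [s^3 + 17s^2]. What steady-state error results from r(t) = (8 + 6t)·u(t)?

0

Factoring s^2 from the denominator leaves a polynomial with constant term 17, so the system is type 2. Taking each input component in turn:
  • 8: tracked with zero error.
  • 6t: tracked with zero error.
Total e_ss = 0.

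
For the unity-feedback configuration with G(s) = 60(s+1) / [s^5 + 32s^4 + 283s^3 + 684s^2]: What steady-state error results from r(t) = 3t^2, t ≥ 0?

68.4

Lowest-order denominator term is 684s^2, so the open loop has 2 poles at the origin → type 2 system.
K_a = lim_{s→0} s^2·G(s) = 60·1 / 684 = 5/57.
r(t) = 3t^2 gives R(s) = 6/s^3.
e_ss = 6/K_a = 6/(5/57) = 68.4.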